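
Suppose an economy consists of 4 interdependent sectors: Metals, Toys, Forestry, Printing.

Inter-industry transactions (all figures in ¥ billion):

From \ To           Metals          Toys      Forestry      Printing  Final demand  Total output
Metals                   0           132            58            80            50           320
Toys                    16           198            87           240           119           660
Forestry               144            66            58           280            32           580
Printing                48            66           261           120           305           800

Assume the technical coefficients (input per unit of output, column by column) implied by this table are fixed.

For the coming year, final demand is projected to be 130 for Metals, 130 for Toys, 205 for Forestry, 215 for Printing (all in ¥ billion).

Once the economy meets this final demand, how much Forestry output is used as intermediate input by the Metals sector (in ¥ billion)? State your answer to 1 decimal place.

Technical coefficients a_ij = z_ij / X_j:
  a_11 = 0/320 = 0.00, a_21 = 16/320 = 0.05, a_31 = 144/320 = 0.45, a_41 = 48/320 = 0.15
  a_12 = 132/660 = 0.20, a_22 = 198/660 = 0.30, a_32 = 66/660 = 0.10, a_42 = 66/660 = 0.10
  a_13 = 58/580 = 0.10, a_23 = 87/580 = 0.15, a_33 = 58/580 = 0.10, a_43 = 261/580 = 0.45
  a_14 = 80/800 = 0.10, a_24 = 240/800 = 0.30, a_34 = 280/800 = 0.35, a_44 = 120/800 = 0.15
I − A =
  [   1.00    -0.20    -0.10    -0.10]
  [  -0.05     0.70    -0.15    -0.30]
  [  -0.45    -0.10     0.90    -0.35]
  [  -0.15    -0.10    -0.45     0.85]
Compute the cofactors C_ij = (−1)^(i+j)·(3×3 minor ij) of I−A; the adjugate is their transpose:
adj(I−A) = Cᵀ =
  [ 0.366750   0.147000   0.142000   0.153500]
  [ 0.196875   0.530250   0.271250   0.322000]
  [ 0.301500   0.210000   0.536500   0.330500]
  [ 0.247500   0.199500   0.341000   0.560500]
det(I−A) = Σ_j (I−A)_1j·C_1j = (1.00)(0.366750) + (-0.20)(0.196875) + (-0.10)(0.301500) + (-0.10)(0.247500) = 0.272475
(I − A)⁻¹ = adj(I−A) / det(I−A) ≈
  [   1.3460     0.5395     0.5211     0.5634]
  [   0.7225     1.9461     0.9955     1.1818]
  [   1.1065     0.7707     1.9690     1.2130]
  [   0.9083     0.7322     1.2515     2.0571]
First solve x = (I − A)⁻¹ d = adj(I−A)·d / det(I−A); in particular x_1 = (0.366750·130 + 0.147000·130 + 0.142000·205 + 0.153500·215) / 0.272475 = 128.90 / 0.272475 ≈ 473.071.
Intermediate flow from 3 to 1: z_31 = a_31 · x_1 = 0.45 × 128.90 / 0.272475 = 58.005 / 0.272475 ≈ 212.9.

z_31 = 212.9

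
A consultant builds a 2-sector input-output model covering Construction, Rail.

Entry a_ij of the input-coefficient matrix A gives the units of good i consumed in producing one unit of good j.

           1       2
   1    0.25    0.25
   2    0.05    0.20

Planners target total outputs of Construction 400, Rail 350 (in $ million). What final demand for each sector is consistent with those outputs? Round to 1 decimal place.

d_1 = 212.5, d_2 = 260.0

I − A =
  [   0.75    -0.25]
  [  -0.05     0.80]
d = (I − A) x:
  d_1 = (+0.75)·400 + (-0.25)·350 = 212.5
  d_2 = (-0.05)·400 + (+0.80)·350 = 260.0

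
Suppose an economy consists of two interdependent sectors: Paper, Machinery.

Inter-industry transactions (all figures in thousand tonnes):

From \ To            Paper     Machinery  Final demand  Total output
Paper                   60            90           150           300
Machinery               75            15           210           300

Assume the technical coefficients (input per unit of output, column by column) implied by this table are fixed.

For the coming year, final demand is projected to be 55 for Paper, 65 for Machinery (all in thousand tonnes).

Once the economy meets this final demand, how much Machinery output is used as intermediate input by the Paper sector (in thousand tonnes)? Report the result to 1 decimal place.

z_MP = 26.2

Technical coefficients a_ij = z_ij / X_j:
  a_PP = 60/300 = 0.20, a_MP = 75/300 = 0.25
  a_PM = 90/300 = 0.30, a_MM = 15/300 = 0.05
I − A =
  [   0.80    -0.30]
  [  -0.25     0.95]
det(I−A) = (0.80)(0.95) − (-0.30)(-0.25) = 0.6850
adj(I−A) = [[0.95, 0.30], [0.25, 0.80]]
(I − A)⁻¹ = adj(I−A) / det(I−A) ≈
  [   1.3869     0.4380]
  [   0.3650     1.1679]
First solve x = (I − A)⁻¹ d = adj(I−A)·d / det(I−A); in particular x_P = (0.95·55 + 0.30·65) / 0.6850 = 71.75 / 0.6850 ≈ 104.745.
Intermediate flow from M to P: z_MP = a_MP · x_P = 0.25 × 71.75 / 0.6850 = 17.9375 / 0.6850 ≈ 26.2.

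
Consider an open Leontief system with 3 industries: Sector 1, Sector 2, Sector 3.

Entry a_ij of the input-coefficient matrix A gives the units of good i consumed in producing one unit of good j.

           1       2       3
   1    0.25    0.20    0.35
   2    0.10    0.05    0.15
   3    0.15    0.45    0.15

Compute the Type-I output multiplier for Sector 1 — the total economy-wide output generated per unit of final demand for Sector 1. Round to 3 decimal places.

m_1 = 2.212

I − A =
  [   0.75    -0.20    -0.35]
  [  -0.10     0.95    -0.15]
  [  -0.15    -0.45     0.85]
Cofactors of I−A, C_ij = (−1)^(i+j)·(minor ij) (rows/columns in the sector order above):
  C_11 = (0.95)(0.85) − (-0.15)(-0.45) = 0.7400
  C_12 = −[(-0.10)(0.85) − (-0.15)(-0.15)] = 0.1075
  C_13 = (-0.10)(-0.45) − (0.95)(-0.15) = 0.1875
  C_21 = −[(-0.20)(0.85) − (-0.35)(-0.45)] = 0.3275
  C_22 = (0.75)(0.85) − (-0.35)(-0.15) = 0.5850
  C_23 = −[(0.75)(-0.45) − (-0.20)(-0.15)] = 0.3675
  C_31 = (-0.20)(-0.15) − (-0.35)(0.95) = 0.3625
  C_32 = −[(0.75)(-0.15) − (-0.35)(-0.10)] = 0.1475
  C_33 = (0.75)(0.95) − (-0.20)(-0.10) = 0.6925
det(I−A) = Σ_j (I−A)_1j·C_1j = (0.75)(0.7400) + (-0.20)(0.1075) + (-0.35)(0.1875) = 0.467875
adj(I−A) = Cᵀ =
  [ 0.7400   0.3275   0.3625]
  [ 0.1075   0.5850   0.1475]
  [ 0.1875   0.3675   0.6925]
(I − A)⁻¹ = adj(I−A) / det(I−A) ≈
  [   1.5816     0.7000     0.7748]
  [   0.2298     1.2503     0.3153]
  [   0.4007     0.7855     1.4801]
The output multiplier for sector j is the column-j sum of the Leontief inverse (I − A)⁻¹ = adj(I−A) / det(I−A).
Column 1 of adj(I−A): (0.7400, 0.1075, 0.1875); det(I−A) = 0.467875.
m_1 = (0.7400 + 0.1075 + 0.1875) / 0.467875 = 1.035 / 0.467875 ≈ 2.212.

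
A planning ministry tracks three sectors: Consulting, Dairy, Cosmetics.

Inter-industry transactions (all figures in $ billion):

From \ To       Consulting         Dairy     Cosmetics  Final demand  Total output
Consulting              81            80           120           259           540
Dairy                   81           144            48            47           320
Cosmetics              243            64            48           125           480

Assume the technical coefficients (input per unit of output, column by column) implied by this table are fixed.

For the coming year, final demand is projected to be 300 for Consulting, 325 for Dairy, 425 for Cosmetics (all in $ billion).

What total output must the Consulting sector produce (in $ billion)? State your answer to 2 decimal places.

Technical coefficients a_ij = z_ij / X_j:
  a_11 = 81/540 = 0.15, a_21 = 81/540 = 0.15, a_31 = 243/540 = 0.45
  a_12 = 80/320 = 0.25, a_22 = 144/320 = 0.45, a_32 = 64/320 = 0.20
  a_13 = 120/480 = 0.25, a_23 = 48/480 = 0.10, a_33 = 48/480 = 0.10
I − A =
  [   0.85    -0.25    -0.25]
  [  -0.15     0.55    -0.10]
  [  -0.45    -0.20     0.90]
Cofactors of I−A, C_ij = (−1)^(i+j)·(minor ij) (rows/columns in the sector order above):
  C_11 = (0.55)(0.90) − (-0.10)(-0.20) = 0.4750
  C_12 = −[(-0.15)(0.90) − (-0.10)(-0.45)] = 0.1800
  C_13 = (-0.15)(-0.20) − (0.55)(-0.45) = 0.2775
  C_21 = −[(-0.25)(0.90) − (-0.25)(-0.20)] = 0.2750
  C_22 = (0.85)(0.90) − (-0.25)(-0.45) = 0.6525
  C_23 = −[(0.85)(-0.20) − (-0.25)(-0.45)] = 0.2825
  C_31 = (-0.25)(-0.10) − (-0.25)(0.55) = 0.1625
  C_32 = −[(0.85)(-0.10) − (-0.25)(-0.15)] = 0.1225
  C_33 = (0.85)(0.55) − (-0.25)(-0.15) = 0.4300
det(I−A) = Σ_j (I−A)_1j·C_1j = (0.85)(0.4750) + (-0.25)(0.1800) + (-0.25)(0.2775) = 0.289375
adj(I−A) = Cᵀ =
  [ 0.4750   0.2750   0.1625]
  [ 0.1800   0.6525   0.1225]
  [ 0.2775   0.2825   0.4300]
(I − A)⁻¹ = adj(I−A) / det(I−A) ≈
  [   1.6415     0.9503     0.5616]
  [   0.6220     2.2549     0.4233]
  [   0.9590     0.9762     1.4860]
x = (I − A)⁻¹ d = adj(I−A)·d / det(I−A), with det(I−A) = 0.289375:
  x_1 = (0.4750·300 + 0.2750·325 + 0.1625·425) / 0.289375 = 300.9375 / 0.289375 ≈ 1039.96
  x_2 = (0.1800·300 + 0.6525·325 + 0.1225·425) / 0.289375 = 318.125 / 0.289375 ≈ 1099.35
  x_3 = (0.2775·300 + 0.2825·325 + 0.4300·425) / 0.289375 = 357.8125 / 0.289375 ≈ 1236.50

x_1 = 1039.96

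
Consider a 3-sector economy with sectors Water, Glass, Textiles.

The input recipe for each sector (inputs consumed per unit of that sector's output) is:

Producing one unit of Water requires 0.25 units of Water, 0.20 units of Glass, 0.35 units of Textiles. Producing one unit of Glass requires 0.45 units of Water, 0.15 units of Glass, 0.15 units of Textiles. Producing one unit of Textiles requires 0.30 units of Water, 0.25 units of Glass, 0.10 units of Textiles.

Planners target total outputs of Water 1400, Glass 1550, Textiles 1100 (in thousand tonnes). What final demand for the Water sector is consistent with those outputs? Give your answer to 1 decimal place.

I − A =
  [   0.75    -0.45    -0.30]
  [  -0.20     0.85    -0.25]
  [  -0.35    -0.15     0.90]
d = (I − A) x:
  d_1 = (+0.75)·1400 + (-0.45)·1550 + (-0.30)·1100 = 22.5
  d_2 = (-0.20)·1400 + (+0.85)·1550 + (-0.25)·1100 = 762.5
  d_3 = (-0.35)·1400 + (-0.15)·1550 + (+0.90)·1100 = 267.5

d_1 = 22.5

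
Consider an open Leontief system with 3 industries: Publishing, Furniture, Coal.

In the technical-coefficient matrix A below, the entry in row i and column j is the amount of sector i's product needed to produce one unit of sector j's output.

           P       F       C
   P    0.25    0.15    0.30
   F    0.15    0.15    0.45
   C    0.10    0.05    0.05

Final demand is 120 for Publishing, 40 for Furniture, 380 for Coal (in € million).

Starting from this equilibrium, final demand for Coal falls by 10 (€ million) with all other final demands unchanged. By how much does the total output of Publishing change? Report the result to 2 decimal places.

I − A =
  [   0.75    -0.15    -0.30]
  [  -0.15     0.85    -0.45]
  [  -0.10    -0.05     0.95]
Cofactors of I−A, C_ij = (−1)^(i+j)·(minor ij) (rows/columns in the sector order above):
  C_11 = (0.85)(0.95) − (-0.45)(-0.05) = 0.7850
  C_12 = −[(-0.15)(0.95) − (-0.45)(-0.10)] = 0.1875
  C_13 = (-0.15)(-0.05) − (0.85)(-0.10) = 0.0925
  C_21 = −[(-0.15)(0.95) − (-0.30)(-0.05)] = 0.1575
  C_22 = (0.75)(0.95) − (-0.30)(-0.10) = 0.6825
  C_23 = −[(0.75)(-0.05) − (-0.15)(-0.10)] = 0.0525
  C_31 = (-0.15)(-0.45) − (-0.30)(0.85) = 0.3225
  C_32 = −[(0.75)(-0.45) − (-0.30)(-0.15)] = 0.3825
  C_33 = (0.75)(0.85) − (-0.15)(-0.15) = 0.6150
det(I−A) = Σ_j (I−A)_1j·C_1j = (0.75)(0.7850) + (-0.15)(0.1875) + (-0.30)(0.0925) = 0.532875
adj(I−A) = Cᵀ =
  [ 0.7850   0.1575   0.3225]
  [ 0.1875   0.6825   0.3825]
  [ 0.0925   0.0525   0.6150]
(I − A)⁻¹ = adj(I−A) / det(I−A) ≈
  [   1.4731     0.2956     0.6052]
  [   0.3519     1.2808     0.7178]
  [   0.1736     0.0985     1.1541]
Δx = (I − A)⁻¹ Δd with Δd having -10 in the Coal component and 0 elsewhere.
So Δx_P = L_PC · (-10), where L_PC = adj(I−A)_PC / det(I−A) = 0.3225 / 0.532875.
Δx_P = 0.3225 × (-10) / 0.532875 = -3.225 / 0.532875 ≈ -6.05.

Δx_P = -6.05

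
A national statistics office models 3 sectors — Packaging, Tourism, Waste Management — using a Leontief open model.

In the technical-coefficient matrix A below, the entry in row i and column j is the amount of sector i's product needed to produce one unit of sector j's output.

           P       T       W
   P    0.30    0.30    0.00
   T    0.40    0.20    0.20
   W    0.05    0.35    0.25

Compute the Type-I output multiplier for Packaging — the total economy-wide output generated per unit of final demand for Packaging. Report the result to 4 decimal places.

I − A =
  [   0.70    -0.30     0.00]
  [  -0.40     0.80    -0.20]
  [  -0.05    -0.35     0.75]
Cofactors of I−A, C_ij = (−1)^(i+j)·(minor ij) (rows/columns in the sector order above):
  C_11 = (0.80)(0.75) − (-0.20)(-0.35) = 0.5300
  C_12 = −[(-0.40)(0.75) − (-0.20)(-0.05)] = 0.3100
  C_13 = (-0.40)(-0.35) − (0.80)(-0.05) = 0.1800
  C_21 = −[(-0.30)(0.75) − (0.00)(-0.35)] = 0.2250
  C_22 = (0.70)(0.75) − (0.00)(-0.05) = 0.5250
  C_23 = −[(0.70)(-0.35) − (-0.30)(-0.05)] = 0.2600
  C_31 = (-0.30)(-0.20) − (0.00)(0.80) = 0.0600
  C_32 = −[(0.70)(-0.20) − (0.00)(-0.40)] = 0.1400
  C_33 = (0.70)(0.80) − (-0.30)(-0.40) = 0.4400
det(I−A) = Σ_j (I−A)_1j·C_1j = (0.70)(0.5300) + (-0.30)(0.3100) + (0.00)(0.1800) = 0.2780
adj(I−A) = Cᵀ =
  [ 0.5300   0.2250   0.0600]
  [ 0.3100   0.5250   0.1400]
  [ 0.1800   0.2600   0.4400]
(I − A)⁻¹ = adj(I−A) / det(I−A) ≈
  [   1.90647     0.80935     0.21583]
  [   1.11511     1.88849     0.50360]
  [   0.64748     0.93525     1.58273]
The output multiplier for sector j is the column-j sum of the Leontief inverse (I − A)⁻¹ = adj(I−A) / det(I−A).
Column P of adj(I−A): (0.5300, 0.3100, 0.1800); det(I−A) = 0.2780.
m_P = (0.5300 + 0.3100 + 0.1800) / 0.2780 = 1.02 / 0.2780 ≈ 3.6691.

m_P = 3.6691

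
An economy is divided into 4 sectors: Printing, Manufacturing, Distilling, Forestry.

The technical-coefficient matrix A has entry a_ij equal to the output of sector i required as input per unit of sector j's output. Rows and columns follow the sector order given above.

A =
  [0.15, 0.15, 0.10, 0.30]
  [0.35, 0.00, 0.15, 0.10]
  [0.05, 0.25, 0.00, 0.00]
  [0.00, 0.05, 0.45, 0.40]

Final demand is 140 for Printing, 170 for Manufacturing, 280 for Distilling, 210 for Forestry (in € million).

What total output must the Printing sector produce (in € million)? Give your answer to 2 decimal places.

I − A =
  [   0.85    -0.15    -0.10    -0.30]
  [  -0.35     1.00    -0.15    -0.10]
  [  -0.05    -0.25     1.00     0.00]
  [   0.00    -0.05    -0.45     0.60]
Compute the cofactors C_ij = (−1)^(i+j)·(3×3 minor ij) of I−A; the adjugate is their transpose:
adj(I−A) = Cᵀ =
  [ 0.56125   0.15375   0.21700   0.30625]
  [ 0.21675   0.50025   0.18300   0.19175]
  [ 0.08225   0.13275   0.46900   0.06325]
  [ 0.07975   0.14125   0.36700   0.75075]
det(I−A) = Σ_j (I−A)_1j·C_1j = (0.85)(0.56125) + (-0.15)(0.21675) + (-0.10)(0.08225) + (-0.30)(0.07975) = 0.4124
(I − A)⁻¹ = adj(I−A) / det(I−A) ≈
  [   1.3609     0.3728     0.5262     0.7426]
  [   0.5256     1.2130     0.4437     0.4650]
  [   0.1994     0.3219     1.1372     0.1534]
  [   0.1934     0.3425     0.8899     1.8204]
x = (I − A)⁻¹ d = adj(I−A)·d / det(I−A), with det(I−A) = 0.4124:
  x_P = (0.56125·140 + 0.15375·170 + 0.21700·280 + 0.30625·210) / 0.4124 = 229.785 / 0.4124 ≈ 557.19
  x_M = (0.21675·140 + 0.50025·170 + 0.18300·280 + 0.19175·210) / 0.4124 = 206.895 / 0.4124 ≈ 501.69
  x_D = (0.08225·140 + 0.13275·170 + 0.46900·280 + 0.06325·210) / 0.4124 = 178.685 / 0.4124 ≈ 433.28
  x_F = (0.07975·140 + 0.14125·170 + 0.36700·280 + 0.75075·210) / 0.4124 = 295.595 / 0.4124 ≈ 716.77

x_P = 557.19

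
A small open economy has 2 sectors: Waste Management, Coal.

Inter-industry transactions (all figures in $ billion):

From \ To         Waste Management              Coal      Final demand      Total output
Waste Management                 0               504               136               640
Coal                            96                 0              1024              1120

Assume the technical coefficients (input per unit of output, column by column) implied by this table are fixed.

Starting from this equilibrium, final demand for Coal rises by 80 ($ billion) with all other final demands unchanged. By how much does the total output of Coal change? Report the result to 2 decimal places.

Technical coefficients a_ij = z_ij / X_j:
  a_WW = 0/640 = 0.00, a_CW = 96/640 = 0.15
  a_WC = 504/1120 = 0.45, a_CC = 0/1120 = 0.00
I − A =
  [   1.00    -0.45]
  [  -0.15     1.00]
det(I−A) = (1.00)(1.00) − (-0.45)(-0.15) = 0.9325
adj(I−A) = [[1.00, 0.45], [0.15, 1.00]]
(I − A)⁻¹ = adj(I−A) / det(I−A) ≈
  [   1.0724     0.4826]
  [   0.1609     1.0724]
Δx = (I − A)⁻¹ Δd with Δd having +80 in the Coal component and 0 elsewhere.
So Δx_C = L_CC · (+80), where L_CC = adj(I−A)_CC / det(I−A) = 1.00 / 0.9325.
Δx_C = 1.00 × (+80) / 0.9325 = 80.00 / 0.9325 ≈ 85.79.

Δx_C = 85.79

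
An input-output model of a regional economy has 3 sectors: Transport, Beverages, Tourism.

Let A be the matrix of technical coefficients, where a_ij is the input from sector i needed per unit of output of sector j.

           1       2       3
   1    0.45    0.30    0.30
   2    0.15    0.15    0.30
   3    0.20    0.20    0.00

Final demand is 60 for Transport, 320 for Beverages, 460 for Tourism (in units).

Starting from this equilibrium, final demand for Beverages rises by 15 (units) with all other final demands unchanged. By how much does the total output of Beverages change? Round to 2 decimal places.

I − A =
  [   0.55    -0.30    -0.30]
  [  -0.15     0.85    -0.30]
  [  -0.20    -0.20     1.00]
Cofactors of I−A, C_ij = (−1)^(i+j)·(minor ij) (rows/columns in the sector order above):
  C_11 = (0.85)(1.00) − (-0.30)(-0.20) = 0.7900
  C_12 = −[(-0.15)(1.00) − (-0.30)(-0.20)] = 0.2100
  C_13 = (-0.15)(-0.20) − (0.85)(-0.20) = 0.2000
  C_21 = −[(-0.30)(1.00) − (-0.30)(-0.20)] = 0.3600
  C_22 = (0.55)(1.00) − (-0.30)(-0.20) = 0.4900
  C_23 = −[(0.55)(-0.20) − (-0.30)(-0.20)] = 0.1700
  C_31 = (-0.30)(-0.30) − (-0.30)(0.85) = 0.3450
  C_32 = −[(0.55)(-0.30) − (-0.30)(-0.15)] = 0.2100
  C_33 = (0.55)(0.85) − (-0.30)(-0.15) = 0.4225
det(I−A) = Σ_j (I−A)_1j·C_1j = (0.55)(0.7900) + (-0.30)(0.2100) + (-0.30)(0.2000) = 0.3115
adj(I−A) = Cᵀ =
  [ 0.7900   0.3600   0.3450]
  [ 0.2100   0.4900   0.2100]
  [ 0.2000   0.1700   0.4225]
(I − A)⁻¹ = adj(I−A) / det(I−A) ≈
  [   2.5361     1.1557     1.1075]
  [   0.6742     1.5730     0.6742]
  [   0.6421     0.5457     1.3563]
Δx = (I − A)⁻¹ Δd with Δd having +15 in the Beverages component and 0 elsewhere.
So Δx_2 = L_22 · (+15), where L_22 = adj(I−A)_22 / det(I−A) = 0.4900 / 0.3115.
Δx_2 = 0.4900 × (+15) / 0.3115 = 7.35 / 0.3115 ≈ 23.60.

Δx_2 = 23.60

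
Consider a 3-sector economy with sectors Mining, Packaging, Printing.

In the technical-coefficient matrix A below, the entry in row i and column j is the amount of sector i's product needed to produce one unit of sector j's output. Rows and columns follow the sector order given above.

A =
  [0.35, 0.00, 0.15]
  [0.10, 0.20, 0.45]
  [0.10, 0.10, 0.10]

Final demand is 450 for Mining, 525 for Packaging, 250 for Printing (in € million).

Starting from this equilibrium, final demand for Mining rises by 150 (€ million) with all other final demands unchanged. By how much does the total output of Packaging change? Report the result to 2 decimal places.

Δx_2 = 47.62

I − A =
  [   0.65     0.00    -0.15]
  [  -0.10     0.80    -0.45]
  [  -0.10    -0.10     0.90]
Cofactors of I−A, C_ij = (−1)^(i+j)·(minor ij) (rows/columns in the sector order above):
  C_11 = (0.80)(0.90) − (-0.45)(-0.10) = 0.6750
  C_12 = −[(-0.10)(0.90) − (-0.45)(-0.10)] = 0.1350
  C_13 = (-0.10)(-0.10) − (0.80)(-0.10) = 0.0900
  C_21 = −[(0.00)(0.90) − (-0.15)(-0.10)] = 0.0150
  C_22 = (0.65)(0.90) − (-0.15)(-0.10) = 0.5700
  C_23 = −[(0.65)(-0.10) − (0.00)(-0.10)] = 0.0650
  C_31 = (0.00)(-0.45) − (-0.15)(0.80) = 0.1200
  C_32 = −[(0.65)(-0.45) − (-0.15)(-0.10)] = 0.3075
  C_33 = (0.65)(0.80) − (0.00)(-0.10) = 0.5200
det(I−A) = Σ_j (I−A)_1j·C_1j = (0.65)(0.6750) + (0.00)(0.1350) + (-0.15)(0.0900) = 0.42525
adj(I−A) = Cᵀ =
  [ 0.6750   0.0150   0.1200]
  [ 0.1350   0.5700   0.3075]
  [ 0.0900   0.0650   0.5200]
(I − A)⁻¹ = adj(I−A) / det(I−A) ≈
  [   1.5873     0.0353     0.2822]
  [   0.3175     1.3404     0.7231]
  [   0.2116     0.1529     1.2228]
Δx = (I − A)⁻¹ Δd with Δd having +150 in the Mining component and 0 elsewhere.
So Δx_2 = L_21 · (+150), where L_21 = adj(I−A)_21 / det(I−A) = 0.1350 / 0.42525.
Δx_2 = 0.1350 × (+150) / 0.42525 = 20.25 / 0.42525 ≈ 47.62.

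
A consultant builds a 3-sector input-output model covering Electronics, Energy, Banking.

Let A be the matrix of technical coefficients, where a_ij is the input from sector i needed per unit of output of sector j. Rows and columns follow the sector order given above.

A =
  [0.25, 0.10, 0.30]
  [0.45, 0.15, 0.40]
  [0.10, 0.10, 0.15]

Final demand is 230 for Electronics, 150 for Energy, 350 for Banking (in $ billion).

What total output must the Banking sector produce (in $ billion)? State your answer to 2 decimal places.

I − A =
  [   0.75    -0.10    -0.30]
  [  -0.45     0.85    -0.40]
  [  -0.10    -0.10     0.85]
Cofactors of I−A, C_ij = (−1)^(i+j)·(minor ij) (rows/columns in the sector order above):
  C_11 = (0.85)(0.85) − (-0.40)(-0.10) = 0.6825
  C_12 = −[(-0.45)(0.85) − (-0.40)(-0.10)] = 0.4225
  C_13 = (-0.45)(-0.10) − (0.85)(-0.10) = 0.1300
  C_21 = −[(-0.10)(0.85) − (-0.30)(-0.10)] = 0.1150
  C_22 = (0.75)(0.85) − (-0.30)(-0.10) = 0.6075
  C_23 = −[(0.75)(-0.10) − (-0.10)(-0.10)] = 0.0850
  C_31 = (-0.10)(-0.40) − (-0.30)(0.85) = 0.2950
  C_32 = −[(0.75)(-0.40) − (-0.30)(-0.45)] = 0.4350
  C_33 = (0.75)(0.85) − (-0.10)(-0.45) = 0.5925
det(I−A) = Σ_j (I−A)_1j·C_1j = (0.75)(0.6825) + (-0.10)(0.4225) + (-0.30)(0.1300) = 0.430625
adj(I−A) = Cᵀ =
  [ 0.6825   0.1150   0.2950]
  [ 0.4225   0.6075   0.4350]
  [ 0.1300   0.0850   0.5925]
(I − A)⁻¹ = adj(I−A) / det(I−A) ≈
  [   1.5849     0.2671     0.6851]
  [   0.9811     1.4107     1.0102]
  [   0.3019     0.1974     1.3759]
x = (I − A)⁻¹ d = adj(I−A)·d / det(I−A), with det(I−A) = 0.430625:
  x_1 = (0.6825·230 + 0.1150·150 + 0.2950·350) / 0.430625 = 277.475 / 0.430625 ≈ 644.35
  x_2 = (0.4225·230 + 0.6075·150 + 0.4350·350) / 0.430625 = 340.55 / 0.430625 ≈ 790.83
  x_3 = (0.1300·230 + 0.0850·150 + 0.5925·350) / 0.430625 = 250.025 / 0.430625 ≈ 580.61

x_3 = 580.61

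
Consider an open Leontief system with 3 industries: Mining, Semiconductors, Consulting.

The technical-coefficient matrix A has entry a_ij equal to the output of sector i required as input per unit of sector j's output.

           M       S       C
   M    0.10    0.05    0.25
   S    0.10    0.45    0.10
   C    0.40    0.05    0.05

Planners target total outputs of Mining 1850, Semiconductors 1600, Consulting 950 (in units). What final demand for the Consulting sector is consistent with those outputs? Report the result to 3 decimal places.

d_C = 82.500

I − A =
  [   0.90    -0.05    -0.25]
  [  -0.10     0.55    -0.10]
  [  -0.40    -0.05     0.95]
d = (I − A) x:
  d_M = (+0.90)·1850 + (-0.05)·1600 + (-0.25)·950 = 1347.500
  d_S = (-0.10)·1850 + (+0.55)·1600 + (-0.10)·950 = 600.000
  d_C = (-0.40)·1850 + (-0.05)·1600 + (+0.95)·950 = 82.500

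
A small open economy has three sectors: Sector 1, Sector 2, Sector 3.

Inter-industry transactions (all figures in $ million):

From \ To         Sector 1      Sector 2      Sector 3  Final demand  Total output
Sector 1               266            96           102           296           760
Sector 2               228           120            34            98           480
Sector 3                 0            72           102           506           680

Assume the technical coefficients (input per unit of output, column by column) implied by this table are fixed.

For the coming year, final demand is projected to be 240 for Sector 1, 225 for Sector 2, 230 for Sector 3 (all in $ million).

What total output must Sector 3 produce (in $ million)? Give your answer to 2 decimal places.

Technical coefficients a_ij = z_ij / X_j:
  a_11 = 266/760 = 0.35, a_21 = 228/760 = 0.30, a_31 = 0/760 = 0.00
  a_12 = 96/480 = 0.20, a_22 = 120/480 = 0.25, a_32 = 72/480 = 0.15
  a_13 = 102/680 = 0.15, a_23 = 34/680 = 0.05, a_33 = 102/680 = 0.15
I − A =
  [   0.65    -0.20    -0.15]
  [  -0.30     0.75    -0.05]
  [   0.00    -0.15     0.85]
Cofactors of I−A, C_ij = (−1)^(i+j)·(minor ij) (rows/columns in the sector order above):
  C_11 = (0.75)(0.85) − (-0.05)(-0.15) = 0.6300
  C_12 = −[(-0.30)(0.85) − (-0.05)(0.00)] = 0.2550
  C_13 = (-0.30)(-0.15) − (0.75)(0.00) = 0.0450
  C_21 = −[(-0.20)(0.85) − (-0.15)(-0.15)] = 0.1925
  C_22 = (0.65)(0.85) − (-0.15)(0.00) = 0.5525
  C_23 = −[(0.65)(-0.15) − (-0.20)(0.00)] = 0.0975
  C_31 = (-0.20)(-0.05) − (-0.15)(0.75) = 0.1225
  C_32 = −[(0.65)(-0.05) − (-0.15)(-0.30)] = 0.0775
  C_33 = (0.65)(0.75) − (-0.20)(-0.30) = 0.4275
det(I−A) = Σ_j (I−A)_1j·C_1j = (0.65)(0.6300) + (-0.20)(0.2550) + (-0.15)(0.0450) = 0.35175
adj(I−A) = Cᵀ =
  [ 0.6300   0.1925   0.1225]
  [ 0.2550   0.5525   0.0775]
  [ 0.0450   0.0975   0.4275]
(I − A)⁻¹ = adj(I−A) / det(I−A) ≈
  [   1.7910     0.5473     0.3483]
  [   0.7249     1.5707     0.2203]
  [   0.1279     0.2772     1.2154]
x = (I − A)⁻¹ d = adj(I−A)·d / det(I−A), with det(I−A) = 0.35175:
  x_1 = (0.6300·240 + 0.1925·225 + 0.1225·230) / 0.35175 = 222.6875 / 0.35175 ≈ 633.08
  x_2 = (0.2550·240 + 0.5525·225 + 0.0775·230) / 0.35175 = 203.3375 / 0.35175 ≈ 578.07
  x_3 = (0.0450·240 + 0.0975·225 + 0.4275·230) / 0.35175 = 131.0625 / 0.35175 ≈ 372.60

x_3 = 372.60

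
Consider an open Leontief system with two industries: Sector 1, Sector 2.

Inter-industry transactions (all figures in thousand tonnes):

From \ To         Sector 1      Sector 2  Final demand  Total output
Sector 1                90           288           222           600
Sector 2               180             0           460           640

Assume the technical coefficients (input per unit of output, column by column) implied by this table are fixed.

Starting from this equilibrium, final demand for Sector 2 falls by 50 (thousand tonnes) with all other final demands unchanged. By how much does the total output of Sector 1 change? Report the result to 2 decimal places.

Δx_1 = -31.47

Technical coefficients a_ij = z_ij / X_j:
  a_11 = 90/600 = 0.15, a_21 = 180/600 = 0.30
  a_12 = 288/640 = 0.45, a_22 = 0/640 = 0.00
I − A =
  [   0.85    -0.45]
  [  -0.30     1.00]
det(I−A) = (0.85)(1.00) − (-0.45)(-0.30) = 0.7150
adj(I−A) = [[1.00, 0.45], [0.30, 0.85]]
(I − A)⁻¹ = adj(I−A) / det(I−A) ≈
  [   1.3986     0.6294]
  [   0.4196     1.1888]
Δx = (I − A)⁻¹ Δd with Δd having -50 in the Sector 2 component and 0 elsewhere.
So Δx_1 = L_12 · (-50), where L_12 = adj(I−A)_12 / det(I−A) = 0.45 / 0.7150.
Δx_1 = 0.45 × (-50) / 0.7150 = -22.50 / 0.7150 ≈ -31.47.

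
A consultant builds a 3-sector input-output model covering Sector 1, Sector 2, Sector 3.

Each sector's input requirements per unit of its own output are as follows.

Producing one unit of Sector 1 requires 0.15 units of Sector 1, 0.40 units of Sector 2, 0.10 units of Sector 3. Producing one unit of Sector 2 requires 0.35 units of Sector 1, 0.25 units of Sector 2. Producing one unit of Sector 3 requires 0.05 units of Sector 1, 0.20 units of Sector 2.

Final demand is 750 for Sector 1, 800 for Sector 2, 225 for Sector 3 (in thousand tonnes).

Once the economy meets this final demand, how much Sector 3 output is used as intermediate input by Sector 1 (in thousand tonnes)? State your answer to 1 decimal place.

z_31 = 178.1

I − A =
  [   0.85    -0.35    -0.05]
  [  -0.40     0.75    -0.20]
  [  -0.10     0.00     1.00]
Cofactors of I−A, C_ij = (−1)^(i+j)·(minor ij) (rows/columns in the sector order above):
  C_11 = (0.75)(1.00) − (-0.20)(0.00) = 0.7500
  C_12 = −[(-0.40)(1.00) − (-0.20)(-0.10)] = 0.4200
  C_13 = (-0.40)(0.00) − (0.75)(-0.10) = 0.0750
  C_21 = −[(-0.35)(1.00) − (-0.05)(0.00)] = 0.3500
  C_22 = (0.85)(1.00) − (-0.05)(-0.10) = 0.8450
  C_23 = −[(0.85)(0.00) − (-0.35)(-0.10)] = 0.0350
  C_31 = (-0.35)(-0.20) − (-0.05)(0.75) = 0.1075
  C_32 = −[(0.85)(-0.20) − (-0.05)(-0.40)] = 0.1900
  C_33 = (0.85)(0.75) − (-0.35)(-0.40) = 0.4975
det(I−A) = Σ_j (I−A)_1j·C_1j = (0.85)(0.7500) + (-0.35)(0.4200) + (-0.05)(0.0750) = 0.48675
adj(I−A) = Cᵀ =
  [ 0.7500   0.3500   0.1075]
  [ 0.4200   0.8450   0.1900]
  [ 0.0750   0.0350   0.4975]
(I − A)⁻¹ = adj(I−A) / det(I−A) ≈
  [   1.5408     0.7191     0.2209]
  [   0.8629     1.7360     0.3903]
  [   0.1541     0.0719     1.0221]
First solve x = (I − A)⁻¹ d = adj(I−A)·d / det(I−A); in particular x_1 = (0.7500·750 + 0.3500·800 + 0.1075·225) / 0.48675 = 866.6875 / 0.48675 ≈ 1780.560.
Intermediate flow from 3 to 1: z_31 = a_31 · x_1 = 0.10 × 866.6875 / 0.48675 = 86.66875 / 0.48675 ≈ 178.1.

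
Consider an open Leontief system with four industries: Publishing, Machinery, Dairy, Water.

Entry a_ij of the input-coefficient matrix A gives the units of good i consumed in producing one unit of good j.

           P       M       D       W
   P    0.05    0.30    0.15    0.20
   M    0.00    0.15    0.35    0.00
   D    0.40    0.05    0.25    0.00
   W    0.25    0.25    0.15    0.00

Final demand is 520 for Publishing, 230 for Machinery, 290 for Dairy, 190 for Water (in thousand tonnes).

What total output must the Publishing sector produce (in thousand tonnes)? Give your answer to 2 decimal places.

I − A =
  [   0.95    -0.30    -0.15    -0.20]
  [   0.00     0.85    -0.35     0.00]
  [  -0.40    -0.05     0.75     0.00]
  [  -0.25    -0.25    -0.15     1.00]
Compute the cofactors C_ij = (−1)^(i+j)·(3×3 minor ij) of I−A; the adjugate is their transpose:
adj(I−A) = Cᵀ =
  [ 0.620000   0.271500   0.275500   0.124000]
  [ 0.140000   0.603000   0.315000   0.028000]
  [ 0.340000   0.185000   0.765000   0.068000]
  [ 0.241000   0.246375   0.262375   0.496000]
det(I−A) = Σ_j (I−A)_1j·C_1j = (0.95)(0.620000) + (-0.30)(0.140000) + (-0.15)(0.340000) + (-0.20)(0.241000) = 0.4478
(I − A)⁻¹ = adj(I−A) / det(I−A) ≈
  [   1.3845     0.6063     0.6152     0.2769]
  [   0.3126     1.3466     0.7034     0.0625]
  [   0.7593     0.4131     1.7084     0.1519]
  [   0.5382     0.5502     0.5859     1.1076]
x = (I − A)⁻¹ d = adj(I−A)·d / det(I−A), with det(I−A) = 0.4478:
  x_P = (0.620000·520 + 0.271500·230 + 0.275500·290 + 0.124000·190) / 0.4478 = 488.30 / 0.4478 ≈ 1090.44
  x_M = (0.140000·520 + 0.603000·230 + 0.315000·290 + 0.028000·190) / 0.4478 = 308.16 / 0.4478 ≈ 688.16
  x_D = (0.340000·520 + 0.185000·230 + 0.765000·290 + 0.068000·190) / 0.4478 = 454.12 / 0.4478 ≈ 1014.11
  x_W = (0.241000·520 + 0.246375·230 + 0.262375·290 + 0.496000·190) / 0.4478 = 352.315 / 0.4478 ≈ 786.77

x_P = 1090.44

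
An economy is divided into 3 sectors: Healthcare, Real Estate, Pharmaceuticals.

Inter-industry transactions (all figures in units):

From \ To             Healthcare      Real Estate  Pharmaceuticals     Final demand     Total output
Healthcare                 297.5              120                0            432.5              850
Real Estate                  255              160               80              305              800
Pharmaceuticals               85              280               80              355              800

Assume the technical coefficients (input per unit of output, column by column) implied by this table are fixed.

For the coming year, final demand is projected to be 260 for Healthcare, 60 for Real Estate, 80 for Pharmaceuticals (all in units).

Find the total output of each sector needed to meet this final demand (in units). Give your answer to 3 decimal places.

Technical coefficients a_ij = z_ij / X_j:
  a_HH = 297.5/850 = 0.35, a_RH = 255/850 = 0.30, a_PH = 85/850 = 0.10
  a_HR = 120/800 = 0.15, a_RR = 160/800 = 0.20, a_PR = 280/800 = 0.35
  a_HP = 0/800 = 0.00, a_RP = 80/800 = 0.10, a_PP = 80/800 = 0.10
I − A =
  [   0.65    -0.15     0.00]
  [  -0.30     0.80    -0.10]
  [  -0.10    -0.35     0.90]
Cofactors of I−A, C_ij = (−1)^(i+j)·(minor ij) (rows/columns in the sector order above):
  C_11 = (0.80)(0.90) − (-0.10)(-0.35) = 0.6850
  C_12 = −[(-0.30)(0.90) − (-0.10)(-0.10)] = 0.2800
  C_13 = (-0.30)(-0.35) − (0.80)(-0.10) = 0.1850
  C_21 = −[(-0.15)(0.90) − (0.00)(-0.35)] = 0.1350
  C_22 = (0.65)(0.90) − (0.00)(-0.10) = 0.5850
  C_23 = −[(0.65)(-0.35) − (-0.15)(-0.10)] = 0.2425
  C_31 = (-0.15)(-0.10) − (0.00)(0.80) = 0.0150
  C_32 = −[(0.65)(-0.10) − (0.00)(-0.30)] = 0.0650
  C_33 = (0.65)(0.80) − (-0.15)(-0.30) = 0.4750
det(I−A) = Σ_j (I−A)_1j·C_1j = (0.65)(0.6850) + (-0.15)(0.2800) + (0.00)(0.1850) = 0.40325
adj(I−A) = Cᵀ =
  [ 0.6850   0.1350   0.0150]
  [ 0.2800   0.5850   0.0650]
  [ 0.1850   0.2425   0.4750]
(I − A)⁻¹ = adj(I−A) / det(I−A) ≈
  [   1.6987     0.3348     0.0372]
  [   0.6944     1.4507     0.1612]
  [   0.4588     0.6014     1.1779]
x = (I − A)⁻¹ d = adj(I−A)·d / det(I−A), with det(I−A) = 0.40325:
  x_H = (0.6850·260 + 0.1350·60 + 0.0150·80) / 0.40325 = 187.40 / 0.40325 ≈ 464.724
  x_R = (0.2800·260 + 0.5850·60 + 0.0650·80) / 0.40325 = 113.10 / 0.40325 ≈ 280.471
  x_P = (0.1850·260 + 0.2425·60 + 0.4750·80) / 0.40325 = 100.65 / 0.40325 ≈ 249.597

x_H = 464.724, x_R = 280.471, x_P = 249.597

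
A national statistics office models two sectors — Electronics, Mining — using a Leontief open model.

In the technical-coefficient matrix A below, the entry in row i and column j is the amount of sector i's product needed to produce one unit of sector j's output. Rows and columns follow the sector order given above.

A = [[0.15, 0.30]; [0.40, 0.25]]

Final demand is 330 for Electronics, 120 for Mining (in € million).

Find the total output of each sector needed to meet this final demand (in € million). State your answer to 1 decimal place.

I − A =
  [   0.85    -0.30]
  [  -0.40     0.75]
det(I−A) = (0.85)(0.75) − (-0.30)(-0.40) = 0.5175
adj(I−A) = [[0.75, 0.30], [0.40, 0.85]]
(I − A)⁻¹ = adj(I−A) / det(I−A) ≈
  [   1.4493     0.5797]
  [   0.7729     1.6425]
x = (I − A)⁻¹ d = adj(I−A)·d / det(I−A), with det(I−A) = 0.5175:
  x_E = (0.75·330 + 0.30·120) / 0.5175 = 283.50 / 0.5175 ≈ 547.8
  x_M = (0.40·330 + 0.85·120) / 0.5175 = 234.00 / 0.5175 ≈ 452.2

x_E = 547.8, x_M = 452.2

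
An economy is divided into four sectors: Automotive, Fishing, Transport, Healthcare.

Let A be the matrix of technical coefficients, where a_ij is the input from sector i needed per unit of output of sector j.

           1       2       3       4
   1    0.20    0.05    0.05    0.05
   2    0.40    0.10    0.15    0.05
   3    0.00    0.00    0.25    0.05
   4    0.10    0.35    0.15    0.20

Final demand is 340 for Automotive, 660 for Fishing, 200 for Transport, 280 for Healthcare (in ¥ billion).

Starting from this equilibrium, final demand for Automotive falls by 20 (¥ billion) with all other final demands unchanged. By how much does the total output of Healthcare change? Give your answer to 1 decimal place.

Δx_4 = -8.8

I − A =
  [   0.80    -0.05    -0.05    -0.05]
  [  -0.40     0.90    -0.15    -0.05]
  [   0.00     0.00     0.75    -0.05]
  [  -0.10    -0.35    -0.15     0.80]
Compute the cofactors C_ij = (−1)^(i+j)·(3×3 minor ij) of I−A; the adjugate is their transpose:
adj(I−A) = Cᵀ =
  [ 0.517500   0.043625   0.050875   0.038250]
  [ 0.241500   0.470000   0.120500   0.052000]
  [ 0.011500   0.014250   0.534250   0.035000]
  [ 0.172500   0.213750   0.159250   0.525000]
det(I−A) = Σ_j (I−A)_1j·C_1j = (0.80)(0.517500) + (-0.05)(0.241500) + (-0.05)(0.011500) + (-0.05)(0.172500) = 0.392725
(I − A)⁻¹ = adj(I−A) / det(I−A) ≈
  [   1.3177     0.1111     0.1295     0.0974]
  [   0.6149     1.1968     0.3068     0.1324]
  [   0.0293     0.0363     1.3604     0.0891]
  [   0.4392     0.5443     0.4055     1.3368]
Δx = (I − A)⁻¹ Δd with Δd having -20 in the Automotive component and 0 elsewhere.
So Δx_4 = L_41 · (-20), where L_41 = adj(I−A)_41 / det(I−A) = 0.172500 / 0.392725.
Δx_4 = 0.172500 × (-20) / 0.392725 = -3.45 / 0.392725 ≈ -8.8.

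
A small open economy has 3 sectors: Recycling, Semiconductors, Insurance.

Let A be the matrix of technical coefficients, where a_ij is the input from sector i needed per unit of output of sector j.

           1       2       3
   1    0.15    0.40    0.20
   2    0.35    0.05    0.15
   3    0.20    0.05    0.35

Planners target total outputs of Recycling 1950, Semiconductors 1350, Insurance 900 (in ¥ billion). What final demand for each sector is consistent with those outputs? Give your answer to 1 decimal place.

I − A =
  [   0.85    -0.40    -0.20]
  [  -0.35     0.95    -0.15]
  [  -0.20    -0.05     0.65]
d = (I − A) x:
  d_1 = (+0.85)·1950 + (-0.40)·1350 + (-0.20)·900 = 937.5
  d_2 = (-0.35)·1950 + (+0.95)·1350 + (-0.15)·900 = 465.0
  d_3 = (-0.20)·1950 + (-0.05)·1350 + (+0.65)·900 = 127.5

d_1 = 937.5, d_2 = 465.0, d_3 = 127.5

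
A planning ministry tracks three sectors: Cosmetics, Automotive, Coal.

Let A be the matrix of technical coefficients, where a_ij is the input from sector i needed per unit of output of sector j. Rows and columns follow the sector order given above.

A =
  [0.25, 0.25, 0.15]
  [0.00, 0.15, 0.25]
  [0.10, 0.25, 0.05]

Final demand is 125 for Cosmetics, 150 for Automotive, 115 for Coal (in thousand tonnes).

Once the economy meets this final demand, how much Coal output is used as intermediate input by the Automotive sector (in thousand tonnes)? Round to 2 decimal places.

z_32 = 59.89

I − A =
  [   0.75    -0.25    -0.15]
  [   0.00     0.85    -0.25]
  [  -0.10    -0.25     0.95]
Cofactors of I−A, C_ij = (−1)^(i+j)·(minor ij) (rows/columns in the sector order above):
  C_11 = (0.85)(0.95) − (-0.25)(-0.25) = 0.7450
  C_12 = −[(0.00)(0.95) − (-0.25)(-0.10)] = 0.0250
  C_13 = (0.00)(-0.25) − (0.85)(-0.10) = 0.0850
  C_21 = −[(-0.25)(0.95) − (-0.15)(-0.25)] = 0.2750
  C_22 = (0.75)(0.95) − (-0.15)(-0.10) = 0.6975
  C_23 = −[(0.75)(-0.25) − (-0.25)(-0.10)] = 0.2125
  C_31 = (-0.25)(-0.25) − (-0.15)(0.85) = 0.1900
  C_32 = −[(0.75)(-0.25) − (-0.15)(0.00)] = 0.1875
  C_33 = (0.75)(0.85) − (-0.25)(0.00) = 0.6375
det(I−A) = Σ_j (I−A)_1j·C_1j = (0.75)(0.7450) + (-0.25)(0.0250) + (-0.15)(0.0850) = 0.53975
adj(I−A) = Cᵀ =
  [ 0.7450   0.2750   0.1900]
  [ 0.0250   0.6975   0.1875]
  [ 0.0850   0.2125   0.6375]
(I − A)⁻¹ = adj(I−A) / det(I−A) ≈
  [   1.3803     0.5095     0.3520]
  [   0.0463     1.2923     0.3474]
  [   0.1575     0.3937     1.1811]
First solve x = (I − A)⁻¹ d = adj(I−A)·d / det(I−A); in particular x_2 = (0.0250·125 + 0.6975·150 + 0.1875·115) / 0.53975 = 129.3125 / 0.53975 ≈ 239.5785.
Intermediate flow from 3 to 2: z_32 = a_32 · x_2 = 0.25 × 129.3125 / 0.53975 = 32.328125 / 0.53975 ≈ 59.89.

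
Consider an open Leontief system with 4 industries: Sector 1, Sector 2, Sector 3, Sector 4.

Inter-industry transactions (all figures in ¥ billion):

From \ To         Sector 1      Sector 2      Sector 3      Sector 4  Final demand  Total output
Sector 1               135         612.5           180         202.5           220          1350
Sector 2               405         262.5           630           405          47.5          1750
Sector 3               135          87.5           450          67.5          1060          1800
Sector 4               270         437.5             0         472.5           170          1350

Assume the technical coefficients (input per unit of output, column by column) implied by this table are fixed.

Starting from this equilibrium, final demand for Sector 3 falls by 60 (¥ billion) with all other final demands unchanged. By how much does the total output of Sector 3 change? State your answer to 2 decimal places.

Δx_3 = -92.80

Technical coefficients a_ij = z_ij / X_j:
  a_11 = 135/1350 = 0.10, a_21 = 405/1350 = 0.30, a_31 = 135/1350 = 0.10, a_41 = 270/1350 = 0.20
  a_12 = 612.5/1750 = 0.35, a_22 = 262.5/1750 = 0.15, a_32 = 87.5/1750 = 0.05, a_42 = 437.5/1750 = 0.25
  a_13 = 180/1800 = 0.10, a_23 = 630/1800 = 0.35, a_33 = 450/1800 = 0.25, a_43 = 0/1800 = 0.00
  a_14 = 202.5/1350 = 0.15, a_24 = 405/1350 = 0.30, a_34 = 67.5/1350 = 0.05, a_44 = 472.5/1350 = 0.35
I − A =
  [   0.90    -0.35    -0.10    -0.15]
  [  -0.30     0.85    -0.35    -0.30]
  [  -0.10    -0.05     0.75    -0.05]
  [  -0.20    -0.25     0.00     0.65]
Compute the cofactors C_ij = (−1)^(i+j)·(3×3 minor ij) of I−A; the adjugate is their transpose:
adj(I−A) = Cᵀ =
  [ 0.342375   0.203250   0.140500   0.183625]
  [ 0.217500   0.408750   0.219750   0.255750]
  [ 0.072750   0.069000   0.303750   0.072000]
  [ 0.189000   0.219750   0.127750   0.457000]
det(I−A) = Σ_j (I−A)_1j·C_1j = (0.90)(0.342375) + (-0.35)(0.217500) + (-0.10)(0.072750) + (-0.15)(0.189000) = 0.1963875
(I − A)⁻¹ = adj(I−A) / det(I−A) ≈
  [   1.7434     1.0349     0.7154     0.9350]
  [   1.1075     2.0813     1.1190     1.3023]
  [   0.3704     0.3513     1.5467     0.3666]
  [   0.9624     1.1190     0.6505     2.3270]
Δx = (I − A)⁻¹ Δd with Δd having -60 in the Sector 3 component and 0 elsewhere.
So Δx_3 = L_33 · (-60), where L_33 = adj(I−A)_33 / det(I−A) = 0.303750 / 0.1963875.
Δx_3 = 0.303750 × (-60) / 0.1963875 = -18.225 / 0.1963875 ≈ -92.80.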